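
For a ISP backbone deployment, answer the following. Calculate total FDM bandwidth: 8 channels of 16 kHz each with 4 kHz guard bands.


Given: 8 channels, 16 kHz each, guard = 4 kHz
Channel bandwidth = 8 * 16 = 128 kHz
Guard bands = 7 gaps * 4 kHz = 28 kHz
Total = 128 + 28 = 156 kHz

156


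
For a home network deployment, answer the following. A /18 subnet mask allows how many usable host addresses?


Given: subnet mask /18
Host bits = 32 - 18 = 14
Total addresses = 2^14 = 16384
Usable hosts = 16384 - 2 (network + broadcast) = 16382

16382


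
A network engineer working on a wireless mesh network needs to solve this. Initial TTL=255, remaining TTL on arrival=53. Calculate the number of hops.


Given: initial TTL = 255, received TTL = 53
Hops = initial TTL - received TTL
Hops = 255 - 53 = 202

202


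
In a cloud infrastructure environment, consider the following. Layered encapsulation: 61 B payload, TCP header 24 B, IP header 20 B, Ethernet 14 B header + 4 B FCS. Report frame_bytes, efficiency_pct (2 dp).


TCP segment = 61 + 24 = 85 B
IP packet = 85 + 20 = 105 B
Ethernet frame = 105 + 14 + 4 = 123 B
Efficiency = app / frame = 61 / 123 = 0.495935 = 49.5935% -> 49.59% (2 dp)

123, 49.59


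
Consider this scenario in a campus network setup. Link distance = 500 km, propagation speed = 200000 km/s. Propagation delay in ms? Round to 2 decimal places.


Given: distance = 500 km, speed = 200000 km/s
Delay = distance / speed = 500 / 200000 seconds
Delay in ms = 500 * 1000 / 200000
Delay = 2.5000 ms
Rounded to 2 dp = 2.50 ms

2.50


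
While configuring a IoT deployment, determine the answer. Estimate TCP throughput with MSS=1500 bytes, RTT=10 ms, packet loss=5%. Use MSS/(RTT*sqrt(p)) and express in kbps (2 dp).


Given: MSS = 1500 bytes, RTT = 10 ms, loss = 5%
RTT in seconds = 10 / 1000 = 0.01
Loss rate = 5% = 0.05
sqrt(loss) = sqrt(0.05) = 0.223606797750
Throughput (bytes/s) = 1500 / (0.01 * 0.223606797750) = 670820.3932
Throughput (kbps) = 670820.3932 * 8 / 1000 = 5366.563146 -> 5366.56 kbps (2 dp)

5366.56


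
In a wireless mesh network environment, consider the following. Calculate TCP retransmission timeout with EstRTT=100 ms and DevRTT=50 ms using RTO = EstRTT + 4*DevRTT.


Given: EstRTT = 100 ms, DevRTT = 50 ms
Timeout = EstRTT + 4 * DevRTT
4 * DevRTT = 4 * 50 = 200
Timeout = 100 + 200 = 300 ms

300


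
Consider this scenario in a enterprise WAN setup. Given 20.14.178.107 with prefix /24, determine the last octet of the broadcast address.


Given: IP = 20.14.178.107, prefix = /24
Host bits = 32 - 24 = 8
Network last octet = 107 AND mask = 0
Host part size = 2^8 - 1 = 255
Broadcast last octet = 0 OR 255 = 255

255


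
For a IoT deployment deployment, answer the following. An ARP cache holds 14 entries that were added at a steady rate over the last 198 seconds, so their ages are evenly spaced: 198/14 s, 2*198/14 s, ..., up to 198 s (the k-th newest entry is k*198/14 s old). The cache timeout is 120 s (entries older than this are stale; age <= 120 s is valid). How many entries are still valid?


Ages are k * 198/14 s for k = 1..14 (spacing = 14.1429 s).
Entry k is valid iff k * 198/14 <= 120 iff k <= 14 * 120 / 198 = 8.4848
n_valid = floor(8.4848) = 8
(n_stale = 14 - 8 = 6)

8


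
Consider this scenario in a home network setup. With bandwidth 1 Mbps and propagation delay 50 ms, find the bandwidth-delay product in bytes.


Given: bandwidth = 1 Mbps, delay = 50 ms
BDP in bits = 1 * 10^6 * 50 / 1000
BDP in bits = 50000
BDP in bytes = 50000 / 8 = 6250

6250


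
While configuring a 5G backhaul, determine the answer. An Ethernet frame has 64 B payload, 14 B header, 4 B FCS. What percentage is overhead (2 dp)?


Given: payload = 64 B, header = 14 B, trailer = 4 B
Overhead bytes = header + trailer = 14 + 4 = 18
Total frame = payload + overhead = 64 + 18 = 82
Overhead % = 18 / 82 * 100 = 21.9512% -> 21.95% (2 dp)

21.95


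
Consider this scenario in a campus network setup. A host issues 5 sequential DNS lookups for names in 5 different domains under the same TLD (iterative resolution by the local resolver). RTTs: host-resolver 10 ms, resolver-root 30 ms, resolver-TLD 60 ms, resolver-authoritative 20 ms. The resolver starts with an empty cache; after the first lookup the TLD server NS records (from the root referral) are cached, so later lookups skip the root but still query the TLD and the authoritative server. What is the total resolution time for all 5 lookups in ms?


Lookup 1 (cold cache): local + root + TLD + auth = 10 + 30 + 60 + 20 = 120 ms
Lookups 2..5 (TLD NS cached -> skip root; new domain -> still ask TLD and auth): local + TLD + auth = 10 + 60 + 20 = 90 ms each
Remaining 4 lookups: 4 * 90 = 360 ms
Total = 120 + 360 = 480 ms

480


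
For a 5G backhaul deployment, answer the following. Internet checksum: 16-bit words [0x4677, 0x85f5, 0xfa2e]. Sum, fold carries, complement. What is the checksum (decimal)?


Given words: [0x4677, 0x85f5, 0xfa2e]
Step 1: Sum all words
Raw sum = 18039 + 34293 + 64046 = 116378
Step 2: Fold carry: (50842 + 1) = 50843
One's complement = ~50843 & 0xFFFF = 14692

14692


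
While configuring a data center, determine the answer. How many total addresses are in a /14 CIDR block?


Given: CIDR prefix /14
Host bits = 32 - 14 = 18
Total addresses = 2^18 = 262144

262144


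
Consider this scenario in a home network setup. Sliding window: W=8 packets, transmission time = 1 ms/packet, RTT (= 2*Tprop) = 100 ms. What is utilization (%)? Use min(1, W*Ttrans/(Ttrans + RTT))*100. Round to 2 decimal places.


Given: W = 8, Ttrans = 1 ms, RTT = 100 ms (= 2 * Tprop, Tprop = 50 ms)
Cycle time = Ttrans + RTT = 1 + 100 = 101 ms (first packet sent until its ACK returns)
W * Ttrans = 8 * 1 = 8 ms of sending per cycle
W * Ttrans / (Ttrans + RTT) = 8 / 101 = 0.079208
U = min(1, 0.079208) = 0.079208
U% = 7.92%

7.92


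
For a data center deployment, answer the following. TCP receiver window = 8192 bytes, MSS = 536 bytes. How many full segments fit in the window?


Given: RWND = 8192 bytes, MSS = 536 bytes
Full segments = floor(RWND / MSS)
Full segments = floor(8192 / 536)
Full segments = floor(15.2836) = 15

15


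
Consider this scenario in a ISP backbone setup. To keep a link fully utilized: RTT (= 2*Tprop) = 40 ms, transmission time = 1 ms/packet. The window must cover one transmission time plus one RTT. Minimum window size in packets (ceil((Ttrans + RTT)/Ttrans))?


Given: Ttrans = 1 ms, RTT = 40 ms (= 2 * Tprop, Tprop = 20 ms)
Time until first ACK returns = Ttrans + RTT = 1 + 40 = 41 ms
Need W * Ttrans >= Ttrans + RTT  ->  W >= (Ttrans + RTT) / Ttrans
(Ttrans + RTT) / Ttrans = 41 / 1 = 41
W_min = ceil(41) = 41

41


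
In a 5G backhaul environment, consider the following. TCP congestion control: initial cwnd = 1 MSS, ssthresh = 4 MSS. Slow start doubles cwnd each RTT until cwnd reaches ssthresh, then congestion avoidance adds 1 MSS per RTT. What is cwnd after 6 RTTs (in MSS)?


RTT 0: cwnd = 1 MSS (initial)
RTT 1: cwnd = 2 MSS (slow start, doubled)
RTT 2: cwnd = 4 MSS (slow start, doubled)
RTT 3: cwnd = 5 MSS (congestion avoidance, +1)
RTT 4: cwnd = 6 MSS (congestion avoidance, +1)
RTT 5: cwnd = 7 MSS (congestion avoidance, +1)
RTT 6: cwnd = 8 MSS (congestion avoidance, +1)

8


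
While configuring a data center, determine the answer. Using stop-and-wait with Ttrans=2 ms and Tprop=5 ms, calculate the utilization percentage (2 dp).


Given: Ttrans = 2 ms, Tprop = 5 ms
RTT = 2 * Tprop = 2 * 5 = 10 ms
U = Ttrans / (Ttrans + RTT)
U = 2 / (2 + 10)
U = 2 / 12 = 0.166667
U% = 16.67%

16.67


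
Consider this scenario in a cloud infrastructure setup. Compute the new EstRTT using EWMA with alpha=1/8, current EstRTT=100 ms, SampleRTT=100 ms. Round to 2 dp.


Given: EstRTT = 100 ms, SampleRTT = 100 ms, alpha = 1/8
New EstRTT = (1 - alpha) * EstRTT + alpha * SampleRTT
(7/8) * 100 = 87.5
(1/8) * 100 = 12.5
New EstRTT = 87.5 + 12.5 = 100 ms -> 100.00 ms (2 dp)

100.00


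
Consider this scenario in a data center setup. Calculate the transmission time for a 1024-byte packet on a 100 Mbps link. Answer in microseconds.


Given: packet = 1024 bytes, bandwidth = 100 Mbps
Packet in bits = 1024 * 8 = 8192 bits
Bandwidth = 100 * 10^6 = 100000000 bps
Time = 8192 / 100000000 seconds
Time in us = 8192 * 10^6 / 100000000 = 81.92

81.92


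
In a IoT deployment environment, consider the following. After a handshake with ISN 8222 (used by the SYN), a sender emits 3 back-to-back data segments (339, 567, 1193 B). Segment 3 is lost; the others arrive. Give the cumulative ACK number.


SYN uses sequence number 8222; first data byte = ISN + 1 = 8223.
Segment 1: SEQ = 8223, len = 339 B, covers [8223, 8561]
Segment 2: SEQ = 8562, len = 567 B, covers [8562, 9128]
Segment 3: SEQ = 9129, len = 1193 B, covers [9129, 10321] [LOST]
In-order data received: bytes [8223, 9128] (segments 1..2).
Segment 3 missing -> gap begins at byte 9129.
Cumulative ACK = next expected in-order byte = 8223 + 339 + 567 = 9129

9129


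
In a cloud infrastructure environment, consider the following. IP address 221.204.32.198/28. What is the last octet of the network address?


Given: IP = 221.204.32.198, prefix = /28
Subnet mask = 255.255.255.240
Last octet of IP: 198
Last octet of mask: 240
Network last octet = 198 AND 240 = 192

192


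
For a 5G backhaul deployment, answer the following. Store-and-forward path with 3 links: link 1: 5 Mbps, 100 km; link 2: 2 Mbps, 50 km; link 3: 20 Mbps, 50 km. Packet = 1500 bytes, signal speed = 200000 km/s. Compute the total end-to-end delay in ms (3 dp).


Packet = 1500 bytes = 12000 bits. Store-and-forward: sum (t_trans + t_prop) per link.
Link 1: t_trans = 12000/(5*10^6) s = 2.4000 ms; t_prop = 100/200000 s = 0.5000 ms; subtotal = 2.9000 ms
Link 2: t_trans = 12000/(2*10^6) s = 6.0000 ms; t_prop = 50/200000 s = 0.2500 ms; subtotal = 6.2500 ms
Link 3: t_trans = 12000/(20*10^6) s = 0.6000 ms; t_prop = 50/200000 s = 0.2500 ms; subtotal = 0.8500 ms
End-to-end = 2.9000 + 6.2500 + 0.8500 = 10.0000 ms -> 10.000 ms (3 dp)

10.000


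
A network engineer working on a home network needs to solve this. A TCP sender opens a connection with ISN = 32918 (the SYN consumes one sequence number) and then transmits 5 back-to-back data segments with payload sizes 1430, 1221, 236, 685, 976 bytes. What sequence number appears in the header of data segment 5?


The SYN occupies sequence number ISN = 32918, so the first data byte is ISN + 1 = 32919.
SEQ of data segment i = (ISN + 1) + sum of payload sizes of segments 1..i-1.
Segment 1: SEQ = 32919, payload = 1430 bytes
Segment 2: SEQ = 34349, payload = 1221 bytes
Segment 3: SEQ = 35570, payload = 236 bytes
Segment 4: SEQ = 35806, payload = 685 bytes
Segment 5: SEQ = 36491, payload = 976 bytes
SEQ of segment 5 = 32919 + 1430 + 1221 + 236 + 685 = 36491

36491


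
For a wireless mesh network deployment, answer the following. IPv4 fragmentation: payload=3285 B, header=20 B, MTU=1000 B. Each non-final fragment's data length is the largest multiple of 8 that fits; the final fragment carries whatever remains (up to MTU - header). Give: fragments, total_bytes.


Max data per non-final fragment = floor((MTU - header)/8)*8 = floor((1000 - 20)/8)*8 = floor(980/8)*8 = 976 B
Final fragment needs no 8-byte alignment: it can carry up to MTU - header = 980 B
Non-final fragments needed = ceil((payload - 980) / 976) = ceil(2305/976) = ceil(2.3617) = 3
Number of fragments = 3 + 1 = 4
Fragment sizes (data): 3 * 976 B + 357 B (last, 357 <= 980 OK)
Total bytes sent = payload + n_frags * header = 3285 + 4*20 = 3285 + 80 = 3365 B

4, 3365


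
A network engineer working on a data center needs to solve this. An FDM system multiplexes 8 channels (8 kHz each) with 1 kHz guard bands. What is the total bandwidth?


Given: 8 channels, 8 kHz each, guard = 1 kHz
Channel bandwidth = 8 * 8 = 64 kHz
Guard bands = 7 gaps * 1 kHz = 7 kHz
Total = 64 + 7 = 71 kHz

71


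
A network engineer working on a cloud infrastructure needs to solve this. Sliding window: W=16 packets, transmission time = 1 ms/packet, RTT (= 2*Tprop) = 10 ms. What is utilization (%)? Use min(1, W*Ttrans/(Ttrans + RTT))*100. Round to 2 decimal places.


Given: W = 16, Ttrans = 1 ms, RTT = 10 ms (= 2 * Tprop, Tprop = 5 ms)
Cycle time = Ttrans + RTT = 1 + 10 = 11 ms (first packet sent until its ACK returns)
W * Ttrans = 16 * 1 = 16 ms of sending per cycle
W * Ttrans / (Ttrans + RTT) = 16 / 11 = 1.454545
U = min(1, 1.454545) = 1.000000
U% = 100.00%

100.00


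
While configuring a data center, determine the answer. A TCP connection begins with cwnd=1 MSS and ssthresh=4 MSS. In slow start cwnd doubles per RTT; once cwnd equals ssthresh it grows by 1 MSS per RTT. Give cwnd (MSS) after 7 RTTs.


RTT 0: cwnd = 1 MSS (initial)
RTT 1: cwnd = 2 MSS (slow start, doubled)
RTT 2: cwnd = 4 MSS (slow start, doubled)
RTT 3: cwnd = 5 MSS (congestion avoidance, +1)
RTT 4: cwnd = 6 MSS (congestion avoidance, +1)
RTT 5: cwnd = 7 MSS (congestion avoidance, +1)
RTT 6: cwnd = 8 MSS (congestion avoidance, +1)
RTT 7: cwnd = 9 MSS (congestion avoidance, +1)

9


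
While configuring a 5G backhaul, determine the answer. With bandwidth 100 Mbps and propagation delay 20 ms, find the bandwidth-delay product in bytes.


Given: bandwidth = 100 Mbps, delay = 20 ms
BDP in bits = 100 * 10^6 * 20 / 1000
BDP in bits = 2000000
BDP in bytes = 2000000 / 8 = 250000

250000


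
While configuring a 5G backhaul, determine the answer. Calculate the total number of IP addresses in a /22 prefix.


Given: CIDR prefix /22
Host bits = 32 - 22 = 10
Total addresses = 2^10 = 1024

1024


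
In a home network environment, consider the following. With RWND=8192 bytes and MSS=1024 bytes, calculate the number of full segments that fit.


Given: RWND = 8192 bytes, MSS = 1024 bytes
Full segments = floor(RWND / MSS)
Full segments = floor(8192 / 1024)
Full segments = floor(8.0) = 8

8


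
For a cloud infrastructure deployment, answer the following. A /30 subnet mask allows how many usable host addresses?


Given: subnet mask /30
Host bits = 32 - 30 = 2
Total addresses = 2^2 = 4
Usable hosts = 4 - 2 (network + broadcast) = 2

2


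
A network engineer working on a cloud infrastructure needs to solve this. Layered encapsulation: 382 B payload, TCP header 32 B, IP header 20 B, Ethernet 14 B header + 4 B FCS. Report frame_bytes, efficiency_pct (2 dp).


TCP segment = 382 + 32 = 414 B
IP packet = 414 + 20 = 434 B
Ethernet frame = 434 + 14 + 4 = 452 B
Efficiency = app / frame = 382 / 452 = 0.845133 = 84.5133% -> 84.51% (2 dp)

452, 84.51


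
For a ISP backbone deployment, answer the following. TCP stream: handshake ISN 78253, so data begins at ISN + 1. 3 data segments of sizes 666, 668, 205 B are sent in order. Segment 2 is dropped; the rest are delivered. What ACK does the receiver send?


SYN uses sequence number 78253; first data byte = ISN + 1 = 78254.
Segment 1: SEQ = 78254, len = 666 B, covers [78254, 78919]
Segment 2: SEQ = 78920, len = 668 B, covers [78920, 79587] [LOST]
Segment 3: SEQ = 79588, len = 205 B, covers [79588, 79792]
In-order data received: bytes [78254, 78919] (segments 1..1).
Segment 2 missing -> gap begins at byte 78920; later segments buffered out of order.
Cumulative ACK = next expected in-order byte = 78254 + 666 = 78920

78920


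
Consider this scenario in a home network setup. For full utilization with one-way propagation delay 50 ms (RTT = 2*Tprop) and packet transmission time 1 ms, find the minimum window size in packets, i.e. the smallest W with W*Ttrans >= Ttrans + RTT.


Given: Ttrans = 1 ms, RTT = 100 ms (= 2 * Tprop, Tprop = 50 ms)
Time until first ACK returns = Ttrans + RTT = 1 + 100 = 101 ms
Need W * Ttrans >= Ttrans + RTT  ->  W >= (Ttrans + RTT) / Ttrans
(Ttrans + RTT) / Ttrans = 101 / 1 = 101
W_min = ceil(101) = 101

101


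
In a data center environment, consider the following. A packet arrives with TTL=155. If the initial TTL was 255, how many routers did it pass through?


Given: initial TTL = 255, received TTL = 155
Hops = initial TTL - received TTL
Hops = 255 - 155 = 100

100


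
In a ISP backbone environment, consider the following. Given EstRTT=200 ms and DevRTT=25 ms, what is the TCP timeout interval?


Given: EstRTT = 200 ms, DevRTT = 25 ms
Timeout = EstRTT + 4 * DevRTT
4 * DevRTT = 4 * 25 = 100
Timeout = 200 + 100 = 300 ms

300


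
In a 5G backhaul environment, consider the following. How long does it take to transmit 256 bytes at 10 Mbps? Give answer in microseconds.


Given: packet = 256 bytes, bandwidth = 10 Mbps
Packet in bits = 256 * 8 = 2048 bits
Bandwidth = 10 * 10^6 = 10000000 bps
Time = 2048 / 10000000 seconds
Time in us = 2048 * 10^6 / 10000000 = 204.8

204.8


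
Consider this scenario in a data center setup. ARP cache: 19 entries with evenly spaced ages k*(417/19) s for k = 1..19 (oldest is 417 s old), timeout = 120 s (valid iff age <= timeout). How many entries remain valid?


Ages are k * 417/19 s for k = 1..19 (spacing = 21.9474 s).
Entry k is valid iff k * 417/19 <= 120 iff k <= 19 * 120 / 417 = 5.4676
n_valid = floor(5.4676) = 5
(n_stale = 19 - 5 = 14)

5


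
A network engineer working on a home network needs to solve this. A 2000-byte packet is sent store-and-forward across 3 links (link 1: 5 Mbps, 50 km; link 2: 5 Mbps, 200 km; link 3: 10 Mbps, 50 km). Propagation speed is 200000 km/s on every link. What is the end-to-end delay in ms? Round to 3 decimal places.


Packet = 2000 bytes = 16000 bits. Store-and-forward: sum (t_trans + t_prop) per link.
Link 1: t_trans = 16000/(5*10^6) s = 3.2000 ms; t_prop = 50/200000 s = 0.2500 ms; subtotal = 3.4500 ms
Link 2: t_trans = 16000/(5*10^6) s = 3.2000 ms; t_prop = 200/200000 s = 1.0000 ms; subtotal = 4.2000 ms
Link 3: t_trans = 16000/(10*10^6) s = 1.6000 ms; t_prop = 50/200000 s = 0.2500 ms; subtotal = 1.8500 ms
End-to-end = 3.4500 + 4.2000 + 1.8500 = 9.5000 ms -> 9.500 ms (3 dp)

9.500


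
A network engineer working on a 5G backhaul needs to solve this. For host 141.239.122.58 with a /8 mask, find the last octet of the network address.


Given: IP = 141.239.122.58, prefix = /8
Subnet mask = 255.0.0.0
Last octet of IP: 58
Last octet of mask: 0
Network last octet = 58 AND 0 = 0

0


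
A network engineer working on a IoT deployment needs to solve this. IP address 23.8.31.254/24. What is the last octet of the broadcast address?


Given: IP = 23.8.31.254, prefix = /24
Host bits = 32 - 24 = 8
Network last octet = 254 AND mask = 0
Host part size = 2^8 - 1 = 255
Broadcast last octet = 0 OR 255 = 255

255


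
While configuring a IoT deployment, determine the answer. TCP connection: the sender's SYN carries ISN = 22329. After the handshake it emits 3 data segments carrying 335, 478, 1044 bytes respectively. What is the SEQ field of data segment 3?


The SYN occupies sequence number ISN = 22329, so the first data byte is ISN + 1 = 22330.
SEQ of data segment i = (ISN + 1) + sum of payload sizes of segments 1..i-1.
Segment 1: SEQ = 22330, payload = 335 bytes
Segment 2: SEQ = 22665, payload = 478 bytes
Segment 3: SEQ = 23143, payload = 1044 bytes
SEQ of segment 3 = 22330 + 335 + 478 = 23143

23143


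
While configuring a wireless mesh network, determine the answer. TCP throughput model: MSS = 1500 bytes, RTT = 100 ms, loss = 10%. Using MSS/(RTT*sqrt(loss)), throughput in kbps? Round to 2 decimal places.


Given: MSS = 1500 bytes, RTT = 100 ms, loss = 10%
RTT in seconds = 100 / 1000 = 0.1
Loss rate = 10% = 0.1
sqrt(loss) = sqrt(0.1) = 0.316227766017
Throughput (bytes/s) = 1500 / (0.1 * 0.316227766017) = 47434.1649
Throughput (kbps) = 47434.1649 * 8 / 1000 = 379.473319 -> 379.47 kbps (2 dp)

379.47


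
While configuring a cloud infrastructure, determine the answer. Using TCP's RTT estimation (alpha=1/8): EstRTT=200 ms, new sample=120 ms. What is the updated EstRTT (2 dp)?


Given: EstRTT = 200 ms, SampleRTT = 120 ms, alpha = 1/8
New EstRTT = (1 - alpha) * EstRTT + alpha * SampleRTT
(7/8) * 200 = 175
(1/8) * 120 = 15
New EstRTT = 175 + 15 = 190 ms -> 190.00 ms (2 dp)

190.00


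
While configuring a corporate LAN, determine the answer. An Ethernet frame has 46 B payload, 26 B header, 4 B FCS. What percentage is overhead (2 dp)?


Given: payload = 46 B, header = 26 B, trailer = 4 B
Overhead bytes = header + trailer = 26 + 4 = 30
Total frame = payload + overhead = 46 + 30 = 76
Overhead % = 30 / 76 * 100 = 39.4737% -> 39.47% (2 dp)

39.47


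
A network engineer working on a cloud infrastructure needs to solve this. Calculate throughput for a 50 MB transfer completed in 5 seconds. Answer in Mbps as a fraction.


Given: file = 50 MB, time = 5 s
File in Mb = 50 * 8 = 400 Mb
Throughput = 400 / 5 Mbps
Throughput = 80 Mbps

80


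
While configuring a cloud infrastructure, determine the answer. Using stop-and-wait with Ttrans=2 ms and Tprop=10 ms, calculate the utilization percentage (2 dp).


Given: Ttrans = 2 ms, Tprop = 10 ms
RTT = 2 * Tprop = 2 * 10 = 20 ms
U = Ttrans / (Ttrans + RTT)
U = 2 / (2 + 20)
U = 2 / 22 = 0.090909
U% = 9.09%

9.09


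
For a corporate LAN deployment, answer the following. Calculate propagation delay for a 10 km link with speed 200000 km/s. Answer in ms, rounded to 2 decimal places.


Given: distance = 10 km, speed = 200000 km/s
Delay = distance / speed = 10 / 200000 seconds
Delay in ms = 10 * 1000 / 200000
Delay = 0.0500 ms
Rounded to 2 dp = 0.05 ms

0.05


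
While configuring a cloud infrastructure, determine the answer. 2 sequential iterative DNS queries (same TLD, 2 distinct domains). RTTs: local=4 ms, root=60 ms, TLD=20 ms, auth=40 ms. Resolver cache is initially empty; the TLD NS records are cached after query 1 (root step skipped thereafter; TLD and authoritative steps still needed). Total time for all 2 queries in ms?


Lookup 1 (cold cache): local + root + TLD + auth = 4 + 60 + 20 + 40 = 124 ms
Lookups 2..2 (TLD NS cached -> skip root; new domain -> still ask TLD and auth): local + TLD + auth = 4 + 20 + 40 = 64 ms each
Remaining 1 lookups: 1 * 64 = 64 ms
Total = 124 + 64 = 188 ms

188


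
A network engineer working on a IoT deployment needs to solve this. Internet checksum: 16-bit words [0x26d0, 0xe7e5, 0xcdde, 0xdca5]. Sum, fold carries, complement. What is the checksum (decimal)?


Given words: [0x26d0, 0xe7e5, 0xcdde, 0xdca5]
Step 1: Sum all words
Raw sum = 9936 + 59365 + 52702 + 56485 = 178488
Step 2: Fold carry: (47416 + 2) = 47418
One's complement = ~47418 & 0xFFFF = 18117

18117


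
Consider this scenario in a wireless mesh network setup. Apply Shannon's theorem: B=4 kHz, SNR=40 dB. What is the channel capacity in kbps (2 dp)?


Given: B = 4 kHz, SNR = 40 dB
SNR linear = 10^(40/10) = 10000
1 + SNR = 10001
log2(10001) = 13.2878566418
C = 4 * 1000 * 13.2878566418 = 53151.4266 bps
C = 53.151427 kbps -> 53.15 kbps (2 dp)

53.15


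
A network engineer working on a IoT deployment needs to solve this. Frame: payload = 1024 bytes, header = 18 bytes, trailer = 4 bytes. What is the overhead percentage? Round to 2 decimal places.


Given: payload = 1024 B, header = 18 B, trailer = 4 B
Overhead bytes = header + trailer = 18 + 4 = 22
Total frame = payload + overhead = 1024 + 22 = 1046
Overhead % = 22 / 1046 * 100 = 2.1033% -> 2.10% (2 dp)

2.10


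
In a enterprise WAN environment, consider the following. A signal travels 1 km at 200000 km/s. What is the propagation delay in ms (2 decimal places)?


Given: distance = 1 km, speed = 200000 km/s
Delay = distance / speed = 1 / 200000 seconds
Delay in ms = 1 * 1000 / 200000
Delay = 0.0050 ms
Rounded to 2 dp = 0.01 ms

0.01


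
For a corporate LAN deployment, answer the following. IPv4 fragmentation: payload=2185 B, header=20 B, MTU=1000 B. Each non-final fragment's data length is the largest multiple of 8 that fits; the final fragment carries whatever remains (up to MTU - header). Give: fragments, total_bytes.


Max data per non-final fragment = floor((MTU - header)/8)*8 = floor((1000 - 20)/8)*8 = floor(980/8)*8 = 976 B
Final fragment needs no 8-byte alignment: it can carry up to MTU - header = 980 B
Non-final fragments needed = ceil((payload - 980) / 976) = ceil(1205/976) = ceil(1.2346) = 2
Number of fragments = 2 + 1 = 3
Fragment sizes (data): 2 * 976 B + 233 B (last, 233 <= 980 OK)
Total bytes sent = payload + n_frags * header = 2185 + 3*20 = 2185 + 60 = 2245 B

3, 2245


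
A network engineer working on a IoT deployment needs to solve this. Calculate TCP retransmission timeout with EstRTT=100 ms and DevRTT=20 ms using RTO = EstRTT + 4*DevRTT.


Given: EstRTT = 100 ms, DevRTT = 20 ms
Timeout = EstRTT + 4 * DevRTT
4 * DevRTT = 4 * 20 = 80
Timeout = 100 + 80 = 180 ms

180


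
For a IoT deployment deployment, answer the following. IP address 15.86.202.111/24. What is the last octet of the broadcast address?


Given: IP = 15.86.202.111, prefix = /24
Host bits = 32 - 24 = 8
Network last octet = 111 AND mask = 0
Host part size = 2^8 - 1 = 255
Broadcast last octet = 0 OR 255 = 255

255


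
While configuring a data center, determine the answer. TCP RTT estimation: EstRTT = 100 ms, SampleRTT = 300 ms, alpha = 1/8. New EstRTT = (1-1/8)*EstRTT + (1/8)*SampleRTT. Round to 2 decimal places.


Given: EstRTT = 100 ms, SampleRTT = 300 ms, alpha = 1/8
New EstRTT = (1 - alpha) * EstRTT + alpha * SampleRTT
(7/8) * 100 = 87.5
(1/8) * 300 = 37.5
New EstRTT = 87.5 + 37.5 = 125 ms -> 125.00 ms (2 dp)

125.00


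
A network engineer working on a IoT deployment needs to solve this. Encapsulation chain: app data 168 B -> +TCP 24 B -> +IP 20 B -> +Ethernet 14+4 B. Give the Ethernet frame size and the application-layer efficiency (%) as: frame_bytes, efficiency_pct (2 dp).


TCP segment = 168 + 24 = 192 B
IP packet = 192 + 20 = 212 B
Ethernet frame = 212 + 14 + 4 = 230 B
Efficiency = app / frame = 168 / 230 = 0.730435 = 73.0435% -> 73.04% (2 dp)

230, 73.04


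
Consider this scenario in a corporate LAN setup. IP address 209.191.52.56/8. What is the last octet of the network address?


Given: IP = 209.191.52.56, prefix = /8
Subnet mask = 255.0.0.0
Last octet of IP: 56
Last octet of mask: 0
Network last octet = 56 AND 0 = 0

0


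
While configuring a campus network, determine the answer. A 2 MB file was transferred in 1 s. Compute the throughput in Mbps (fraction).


Given: file = 2 MB, time = 1 s
File in Mb = 2 * 8 = 16 Mb
Throughput = 16 / 1 Mbps
Throughput = 16 Mbps

16


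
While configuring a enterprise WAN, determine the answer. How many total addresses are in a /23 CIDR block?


Given: CIDR prefix /23
Host bits = 32 - 23 = 9
Total addresses = 2^9 = 512

512


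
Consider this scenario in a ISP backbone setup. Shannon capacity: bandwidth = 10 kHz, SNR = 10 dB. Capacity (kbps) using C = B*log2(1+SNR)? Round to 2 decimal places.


Given: B = 10 kHz, SNR = 10 dB
SNR linear = 10^(10/10) = 10
1 + SNR = 11
log2(11) = 3.4594316186
C = 10 * 1000 * 3.4594316186 = 34594.3162 bps
C = 34.594316 kbps -> 34.59 kbps (2 dp)

34.59


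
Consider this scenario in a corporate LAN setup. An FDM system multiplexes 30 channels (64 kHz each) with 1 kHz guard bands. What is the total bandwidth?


Given: 30 channels, 64 kHz each, guard = 1 kHz
Channel bandwidth = 30 * 64 = 1920 kHz
Guard bands = 29 gaps * 1 kHz = 29 kHz
Total = 1920 + 29 = 1949 kHz

1949


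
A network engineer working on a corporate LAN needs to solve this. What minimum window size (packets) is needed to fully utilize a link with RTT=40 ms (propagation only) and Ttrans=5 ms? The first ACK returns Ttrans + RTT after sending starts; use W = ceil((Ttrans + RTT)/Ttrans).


Given: Ttrans = 5 ms, RTT = 40 ms (= 2 * Tprop, Tprop = 20 ms)
Time until first ACK returns = Ttrans + RTT = 5 + 40 = 45 ms
Need W * Ttrans >= Ttrans + RTT  ->  W >= (Ttrans + RTT) / Ttrans
(Ttrans + RTT) / Ttrans = 45 / 5 = 9
W_min = ceil(9) = 9

9


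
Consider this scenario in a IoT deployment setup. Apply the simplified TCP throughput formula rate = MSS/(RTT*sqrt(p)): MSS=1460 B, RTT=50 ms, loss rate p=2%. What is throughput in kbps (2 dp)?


Given: MSS = 1460 bytes, RTT = 50 ms, loss = 2%
RTT in seconds = 50 / 1000 = 0.05
Loss rate = 2% = 0.02
sqrt(loss) = sqrt(0.02) = 0.141421356237
Throughput (bytes/s) = 1460 / (0.05 * 0.141421356237) = 206475.1801
Throughput (kbps) = 206475.1801 * 8 / 1000 = 1651.801441 -> 1651.80 kbps (2 dp)

1651.80


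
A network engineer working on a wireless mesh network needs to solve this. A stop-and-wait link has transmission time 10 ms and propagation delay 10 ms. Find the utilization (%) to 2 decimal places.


Given: Ttrans = 10 ms, Tprop = 10 ms
RTT = 2 * Tprop = 2 * 10 = 20 ms
U = Ttrans / (Ttrans + RTT)
U = 10 / (10 + 20)
U = 10 / 30 = 0.333333
U% = 33.33%

33.33


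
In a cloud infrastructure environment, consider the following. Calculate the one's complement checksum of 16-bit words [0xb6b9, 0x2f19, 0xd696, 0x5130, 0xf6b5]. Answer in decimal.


Given words: [0xb6b9, 0x2f19, 0xd696, 0x5130, 0xf6b5]
Step 1: Sum all words
Raw sum = 46777 + 12057 + 54934 + 20784 + 63157 = 197709
Step 2: Fold carry: (1101 + 3) = 1104
One's complement = ~1104 & 0xFFFF = 64431

64431


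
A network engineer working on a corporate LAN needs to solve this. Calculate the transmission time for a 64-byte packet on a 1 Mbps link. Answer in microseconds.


Given: packet = 64 bytes, bandwidth = 1 Mbps
Packet in bits = 64 * 8 = 512 bits
Bandwidth = 1 * 10^6 = 1000000 bps
Time = 512 / 1000000 seconds
Time in us = 512 * 10^6 / 1000000 = 512

512


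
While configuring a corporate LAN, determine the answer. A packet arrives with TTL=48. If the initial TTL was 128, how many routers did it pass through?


Given: initial TTL = 128, received TTL = 48
Hops = initial TTL - received TTL
Hops = 128 - 48 = 80

80


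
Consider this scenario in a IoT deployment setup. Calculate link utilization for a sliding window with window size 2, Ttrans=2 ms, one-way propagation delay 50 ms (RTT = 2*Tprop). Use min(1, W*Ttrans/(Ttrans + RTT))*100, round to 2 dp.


Given: W = 2, Ttrans = 2 ms, RTT = 100 ms (= 2 * Tprop, Tprop = 50 ms)
Cycle time = Ttrans + RTT = 2 + 100 = 102 ms (first packet sent until its ACK returns)
W * Ttrans = 2 * 2 = 4 ms of sending per cycle
W * Ttrans / (Ttrans + RTT) = 4 / 102 = 0.039216
U = min(1, 0.039216) = 0.039216
U% = 3.92%

3.92


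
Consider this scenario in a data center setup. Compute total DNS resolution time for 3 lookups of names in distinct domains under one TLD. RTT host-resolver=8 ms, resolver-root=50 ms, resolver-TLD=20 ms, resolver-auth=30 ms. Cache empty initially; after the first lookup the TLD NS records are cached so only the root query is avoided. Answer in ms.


Lookup 1 (cold cache): local + root + TLD + auth = 8 + 50 + 20 + 30 = 108 ms
Lookups 2..3 (TLD NS cached -> skip root; new domain -> still ask TLD and auth): local + TLD + auth = 8 + 20 + 30 = 58 ms each
Remaining 2 lookups: 2 * 58 = 116 ms
Total = 108 + 116 = 224 ms

224


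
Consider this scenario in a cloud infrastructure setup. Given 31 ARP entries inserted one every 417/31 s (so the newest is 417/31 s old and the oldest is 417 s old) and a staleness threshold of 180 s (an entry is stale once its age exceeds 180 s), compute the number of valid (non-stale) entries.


Ages are k * 417/31 s for k = 1..31 (spacing = 13.4516 s).
Entry k is valid iff k * 417/31 <= 180 iff k <= 31 * 180 / 417 = 13.3813
n_valid = floor(13.3813) = 13
(n_stale = 31 - 13 = 18)

13


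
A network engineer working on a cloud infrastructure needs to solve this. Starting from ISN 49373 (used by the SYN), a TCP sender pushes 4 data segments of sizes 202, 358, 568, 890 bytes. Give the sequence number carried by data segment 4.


The SYN occupies sequence number ISN = 49373, so the first data byte is ISN + 1 = 49374.
SEQ of data segment i = (ISN + 1) + sum of payload sizes of segments 1..i-1.
Segment 1: SEQ = 49374, payload = 202 bytes
Segment 2: SEQ = 49576, payload = 358 bytes
Segment 3: SEQ = 49934, payload = 568 bytes
Segment 4: SEQ = 50502, payload = 890 bytes
SEQ of segment 4 = 49374 + 202 + 358 + 568 = 50502

50502


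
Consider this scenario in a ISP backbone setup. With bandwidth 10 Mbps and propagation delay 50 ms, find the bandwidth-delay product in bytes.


Given: bandwidth = 10 Mbps, delay = 50 ms
BDP in bits = 10 * 10^6 * 50 / 1000
BDP in bits = 500000
BDP in bytes = 500000 / 8 = 62500

62500


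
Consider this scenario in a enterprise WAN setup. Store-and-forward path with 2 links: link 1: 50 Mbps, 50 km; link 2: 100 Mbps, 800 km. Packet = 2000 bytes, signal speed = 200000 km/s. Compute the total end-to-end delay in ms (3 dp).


Packet = 2000 bytes = 16000 bits. Store-and-forward: sum (t_trans + t_prop) per link.
Link 1: t_trans = 16000/(50*10^6) s = 0.3200 ms; t_prop = 50/200000 s = 0.2500 ms; subtotal = 0.5700 ms
Link 2: t_trans = 16000/(100*10^6) s = 0.1600 ms; t_prop = 800/200000 s = 4.0000 ms; subtotal = 4.1600 ms
End-to-end = 0.5700 + 4.1600 = 4.7300 ms -> 4.730 ms (3 dp)

4.730


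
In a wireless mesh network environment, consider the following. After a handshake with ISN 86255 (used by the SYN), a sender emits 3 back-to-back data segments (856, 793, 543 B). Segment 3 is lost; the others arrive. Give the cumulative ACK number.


SYN uses sequence number 86255; first data byte = ISN + 1 = 86256.
Segment 1: SEQ = 86256, len = 856 B, covers [86256, 87111]
Segment 2: SEQ = 87112, len = 793 B, covers [87112, 87904]
Segment 3: SEQ = 87905, len = 543 B, covers [87905, 88447] [LOST]
In-order data received: bytes [86256, 87904] (segments 1..2).
Segment 3 missing -> gap begins at byte 87905.
Cumulative ACK = next expected in-order byte = 86256 + 856 + 793 = 87905

87905


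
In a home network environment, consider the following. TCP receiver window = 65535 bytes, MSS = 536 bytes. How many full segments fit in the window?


Given: RWND = 65535 bytes, MSS = 536 bytes
Full segments = floor(RWND / MSS)
Full segments = floor(65535 / 536)
Full segments = floor(122.2668) = 122

122


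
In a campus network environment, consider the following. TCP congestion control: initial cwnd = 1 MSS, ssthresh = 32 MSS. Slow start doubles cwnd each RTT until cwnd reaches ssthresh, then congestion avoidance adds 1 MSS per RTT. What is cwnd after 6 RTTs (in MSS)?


RTT 0: cwnd = 1 MSS (initial)
RTT 1: cwnd = 2 MSS (slow start, doubled)
RTT 2: cwnd = 4 MSS (slow start, doubled)
RTT 3: cwnd = 8 MSS (slow start, doubled)
RTT 4: cwnd = 16 MSS (slow start, doubled)
RTT 5: cwnd = 32 MSS (slow start, doubled)
RTT 6: cwnd = 33 MSS (congestion avoidance, +1)

33


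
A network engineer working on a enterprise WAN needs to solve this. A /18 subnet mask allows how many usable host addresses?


Given: subnet mask /18
Host bits = 32 - 18 = 14
Total addresses = 2^14 = 16384
Usable hosts = 16384 - 2 (network + broadcast) = 16382

16382


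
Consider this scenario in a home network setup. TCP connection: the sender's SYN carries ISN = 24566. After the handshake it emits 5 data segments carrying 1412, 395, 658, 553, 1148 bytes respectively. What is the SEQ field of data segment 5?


The SYN occupies sequence number ISN = 24566, so the first data byte is ISN + 1 = 24567.
SEQ of data segment i = (ISN + 1) + sum of payload sizes of segments 1..i-1.
Segment 1: SEQ = 24567, payload = 1412 bytes
Segment 2: SEQ = 25979, payload = 395 bytes
Segment 3: SEQ = 26374, payload = 658 bytes
Segment 4: SEQ = 27032, payload = 553 bytes
Segment 5: SEQ = 27585, payload = 1148 bytes
SEQ of segment 5 = 24567 + 1412 + 395 + 658 + 553 = 27585

27585


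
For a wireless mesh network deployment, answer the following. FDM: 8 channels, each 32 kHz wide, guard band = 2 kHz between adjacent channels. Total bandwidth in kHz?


Given: 8 channels, 32 kHz each, guard = 2 kHz
Channel bandwidth = 8 * 32 = 256 kHz
Guard bands = 7 gaps * 2 kHz = 14 kHz
Total = 256 + 14 = 270 kHz

270


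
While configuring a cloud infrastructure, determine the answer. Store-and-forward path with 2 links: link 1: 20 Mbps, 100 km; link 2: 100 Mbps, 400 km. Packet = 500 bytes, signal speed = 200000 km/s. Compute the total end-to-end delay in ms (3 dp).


Packet = 500 bytes = 4000 bits. Store-and-forward: sum (t_trans + t_prop) per link.
Link 1: t_trans = 4000/(20*10^6) s = 0.2000 ms; t_prop = 100/200000 s = 0.5000 ms; subtotal = 0.7000 ms
Link 2: t_trans = 4000/(100*10^6) s = 0.0400 ms; t_prop = 400/200000 s = 2.0000 ms; subtotal = 2.0400 ms
End-to-end = 0.7000 + 2.0400 = 2.7400 ms -> 2.740 ms (3 dp)

2.740


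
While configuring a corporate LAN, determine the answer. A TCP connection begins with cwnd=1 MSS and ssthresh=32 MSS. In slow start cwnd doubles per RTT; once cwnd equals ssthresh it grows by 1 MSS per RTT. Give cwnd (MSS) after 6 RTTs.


RTT 0: cwnd = 1 MSS (initial)
RTT 1: cwnd = 2 MSS (slow start, doubled)
RTT 2: cwnd = 4 MSS (slow start, doubled)
RTT 3: cwnd = 8 MSS (slow start, doubled)
RTT 4: cwnd = 16 MSS (slow start, doubled)
RTT 5: cwnd = 32 MSS (slow start, doubled)
RTT 6: cwnd = 33 MSS (congestion avoidance, +1)

33


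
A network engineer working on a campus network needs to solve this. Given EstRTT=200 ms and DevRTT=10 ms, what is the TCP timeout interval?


Given: EstRTT = 200 ms, DevRTT = 10 ms
Timeout = EstRTT + 4 * DevRTT
4 * DevRTT = 4 * 10 = 40
Timeout = 200 + 40 = 240 ms

240


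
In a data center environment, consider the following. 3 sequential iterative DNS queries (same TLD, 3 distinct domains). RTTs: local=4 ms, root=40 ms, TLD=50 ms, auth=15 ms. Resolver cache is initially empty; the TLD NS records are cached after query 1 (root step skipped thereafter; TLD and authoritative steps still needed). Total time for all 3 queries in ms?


Lookup 1 (cold cache): local + root + TLD + auth = 4 + 40 + 50 + 15 = 109 ms
Lookups 2..3 (TLD NS cached -> skip root; new domain -> still ask TLD and auth): local + TLD + auth = 4 + 50 + 15 = 69 ms each
Remaining 2 lookups: 2 * 69 = 138 ms
Total = 109 + 138 = 247 ms

247


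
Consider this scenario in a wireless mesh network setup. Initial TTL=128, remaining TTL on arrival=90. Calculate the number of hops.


Given: initial TTL = 128, received TTL = 90
Hops = initial TTL - received TTL
Hops = 128 - 90 = 38

38


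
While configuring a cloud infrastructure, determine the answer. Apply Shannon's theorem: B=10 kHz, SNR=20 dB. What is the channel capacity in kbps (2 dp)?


Given: B = 10 kHz, SNR = 20 dB
SNR linear = 10^(20/10) = 100
1 + SNR = 101
log2(101) = 6.6582114828
C = 10 * 1000 * 6.6582114828 = 66582.1148 bps
C = 66.582115 kbps -> 66.58 kbps (2 dp)

66.58


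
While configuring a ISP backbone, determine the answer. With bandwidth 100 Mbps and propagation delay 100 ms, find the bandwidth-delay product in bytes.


Given: bandwidth = 100 Mbps, delay = 100 ms
BDP in bits = 100 * 10^6 * 100 / 1000
BDP in bits = 10000000
BDP in bytes = 10000000 / 8 = 1250000

1250000


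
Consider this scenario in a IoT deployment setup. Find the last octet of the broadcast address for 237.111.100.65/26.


Given: IP = 237.111.100.65, prefix = /26
Host bits = 32 - 26 = 6
Network last octet = 65 AND mask = 64
Host part size = 2^6 - 1 = 63
Broadcast last octet = 64 OR 63 = 127

127


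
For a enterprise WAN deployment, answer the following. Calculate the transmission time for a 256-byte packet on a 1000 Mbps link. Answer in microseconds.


Given: packet = 256 bytes, bandwidth = 1000 Mbps
Packet in bits = 256 * 8 = 2048 bits
Bandwidth = 1000 * 10^6 = 1000000000 bps
Time = 2048 / 1000000000 seconds
Time in us = 2048 * 10^6 / 1000000000 = 2.048

2.048


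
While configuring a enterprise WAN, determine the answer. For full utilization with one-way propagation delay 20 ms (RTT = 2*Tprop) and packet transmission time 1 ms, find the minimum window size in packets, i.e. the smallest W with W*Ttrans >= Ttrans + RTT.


Given: Ttrans = 1 ms, RTT = 40 ms (= 2 * Tprop, Tprop = 20 ms)
Time until first ACK returns = Ttrans + RTT = 1 + 40 = 41 ms
Need W * Ttrans >= Ttrans + RTT  ->  W >= (Ttrans + RTT) / Ttrans
(Ttrans + RTT) / Ttrans = 41 / 1 = 41
W_min = ceil(41) = 41

41
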